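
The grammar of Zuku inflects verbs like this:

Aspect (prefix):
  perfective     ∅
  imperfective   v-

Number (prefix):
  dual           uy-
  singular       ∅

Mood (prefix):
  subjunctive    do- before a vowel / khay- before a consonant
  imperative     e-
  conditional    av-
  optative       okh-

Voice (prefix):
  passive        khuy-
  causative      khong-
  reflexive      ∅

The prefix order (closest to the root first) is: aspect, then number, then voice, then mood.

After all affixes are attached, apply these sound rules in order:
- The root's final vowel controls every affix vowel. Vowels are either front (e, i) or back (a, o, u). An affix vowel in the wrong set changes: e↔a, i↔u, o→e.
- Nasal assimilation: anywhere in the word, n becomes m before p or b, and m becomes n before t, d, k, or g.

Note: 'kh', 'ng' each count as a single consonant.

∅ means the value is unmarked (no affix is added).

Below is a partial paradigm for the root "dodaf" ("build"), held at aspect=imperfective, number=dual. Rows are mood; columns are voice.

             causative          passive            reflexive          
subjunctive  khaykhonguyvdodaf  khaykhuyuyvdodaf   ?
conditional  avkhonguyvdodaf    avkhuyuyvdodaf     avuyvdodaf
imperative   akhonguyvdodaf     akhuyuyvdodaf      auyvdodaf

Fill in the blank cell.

Attach aspect imperfective v- → vdodaf.
Attach number dual uy- → uyvdodaf.
voice = reflexive: zero marking, form stays uyvdodaf.
Attach mood subjunctive do- (before vowel 'u') → douyvdodaf.
Vowel harmony: no change.
Nasal assimilation: no change.

douyvdodaf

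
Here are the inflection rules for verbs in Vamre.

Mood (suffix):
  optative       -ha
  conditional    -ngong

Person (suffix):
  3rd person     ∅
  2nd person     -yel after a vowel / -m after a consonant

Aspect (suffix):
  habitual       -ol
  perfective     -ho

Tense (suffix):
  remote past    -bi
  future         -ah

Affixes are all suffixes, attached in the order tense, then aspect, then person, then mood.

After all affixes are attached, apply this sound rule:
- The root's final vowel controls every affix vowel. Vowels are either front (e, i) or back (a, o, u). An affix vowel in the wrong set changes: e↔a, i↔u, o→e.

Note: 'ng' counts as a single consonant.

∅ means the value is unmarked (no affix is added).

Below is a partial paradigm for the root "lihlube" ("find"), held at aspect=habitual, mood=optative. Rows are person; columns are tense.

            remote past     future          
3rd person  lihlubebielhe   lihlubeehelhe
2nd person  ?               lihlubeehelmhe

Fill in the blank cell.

lihlubebielmhe

Attach tense remote past -bi → lihlubebi.
Attach aspect habitual -ol → lihlubebiol.
Attach person 2nd person -m (after consonant 'l') → lihlubebiolm.
Attach mood optative -ha → lihlubebiolmha.
Apply vowel harmony: lihlubebiolmha → lihlubebielmhe.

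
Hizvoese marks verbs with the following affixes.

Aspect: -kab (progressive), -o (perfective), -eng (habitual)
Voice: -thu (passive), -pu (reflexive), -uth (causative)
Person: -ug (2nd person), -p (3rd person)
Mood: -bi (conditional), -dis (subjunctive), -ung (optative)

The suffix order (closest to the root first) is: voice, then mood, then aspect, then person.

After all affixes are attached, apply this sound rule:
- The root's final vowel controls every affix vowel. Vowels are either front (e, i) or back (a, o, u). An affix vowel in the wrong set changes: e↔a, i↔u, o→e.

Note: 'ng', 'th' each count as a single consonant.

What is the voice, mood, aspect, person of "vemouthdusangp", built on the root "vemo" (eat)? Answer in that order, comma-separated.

causative, subjunctive, habitual, 3rd person

Segment: vemo-uth-dis-eng-p.
voice: -uth → causative.
mood: -dis → subjunctive.
aspect: -eng → habitual.
person: -p → 3rd person.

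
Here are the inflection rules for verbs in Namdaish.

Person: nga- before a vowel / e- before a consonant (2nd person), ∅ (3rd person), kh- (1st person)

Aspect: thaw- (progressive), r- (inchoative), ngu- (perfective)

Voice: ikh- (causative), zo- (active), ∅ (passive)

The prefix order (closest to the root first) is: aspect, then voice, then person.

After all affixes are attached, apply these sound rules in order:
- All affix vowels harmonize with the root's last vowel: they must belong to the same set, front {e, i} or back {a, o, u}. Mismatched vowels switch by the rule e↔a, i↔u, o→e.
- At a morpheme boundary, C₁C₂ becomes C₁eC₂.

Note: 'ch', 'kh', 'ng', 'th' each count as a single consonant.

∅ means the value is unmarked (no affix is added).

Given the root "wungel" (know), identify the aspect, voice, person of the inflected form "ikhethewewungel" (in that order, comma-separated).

progressive, causative, 3rd person

Segment: ikh-thaw-wungel.
aspect: thaw- → progressive.
voice: ikh- → causative.
person: ∅ → 3rd person.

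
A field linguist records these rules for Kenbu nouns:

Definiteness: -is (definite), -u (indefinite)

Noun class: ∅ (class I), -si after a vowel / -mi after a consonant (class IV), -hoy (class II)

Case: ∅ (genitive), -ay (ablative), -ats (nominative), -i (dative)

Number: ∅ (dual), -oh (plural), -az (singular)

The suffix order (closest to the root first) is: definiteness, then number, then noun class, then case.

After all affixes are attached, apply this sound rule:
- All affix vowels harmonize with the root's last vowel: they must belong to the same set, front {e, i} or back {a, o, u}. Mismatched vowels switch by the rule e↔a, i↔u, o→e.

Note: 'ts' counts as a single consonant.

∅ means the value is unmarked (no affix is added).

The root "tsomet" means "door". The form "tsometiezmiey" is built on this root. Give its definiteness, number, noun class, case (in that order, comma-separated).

Segment: tsomet-u-az-mi-ay.
definiteness: -u → indefinite.
number: -az → singular.
noun class: -si/mi → class IV.
case: -ay → ablative.

indefinite, singular, class IV, ablative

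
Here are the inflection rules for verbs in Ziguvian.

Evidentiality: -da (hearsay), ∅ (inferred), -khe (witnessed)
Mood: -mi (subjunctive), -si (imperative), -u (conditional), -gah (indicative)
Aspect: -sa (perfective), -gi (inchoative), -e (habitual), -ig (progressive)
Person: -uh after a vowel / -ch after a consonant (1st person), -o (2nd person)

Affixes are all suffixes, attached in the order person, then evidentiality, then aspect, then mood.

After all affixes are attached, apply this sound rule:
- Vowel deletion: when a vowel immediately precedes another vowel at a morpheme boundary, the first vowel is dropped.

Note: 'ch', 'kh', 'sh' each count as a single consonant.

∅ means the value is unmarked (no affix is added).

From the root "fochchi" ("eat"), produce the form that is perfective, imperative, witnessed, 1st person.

Attach person 1st person -uh (after vowel 'i') → fochchiuh.
Attach evidentiality witnessed -khe → fochchiuhkhe.
Attach aspect perfective -sa → fochchiuhkhesa.
Attach mood imperative -si → fochchiuhkhesasi.
Apply vowel deletion: fochchiuhkhesasi → fochchuhkhesasi.

fochchuhkhesasi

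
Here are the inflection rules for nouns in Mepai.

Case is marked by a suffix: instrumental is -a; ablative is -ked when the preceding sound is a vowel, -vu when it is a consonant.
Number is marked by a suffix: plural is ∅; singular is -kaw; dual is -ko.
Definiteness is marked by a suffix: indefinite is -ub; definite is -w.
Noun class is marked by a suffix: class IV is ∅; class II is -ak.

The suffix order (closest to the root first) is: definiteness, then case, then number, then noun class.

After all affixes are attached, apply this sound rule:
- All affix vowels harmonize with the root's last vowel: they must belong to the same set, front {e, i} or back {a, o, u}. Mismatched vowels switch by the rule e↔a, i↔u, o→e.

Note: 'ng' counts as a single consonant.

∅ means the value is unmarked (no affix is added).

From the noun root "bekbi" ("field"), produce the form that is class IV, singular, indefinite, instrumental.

bekbiibekew

Attach definiteness indefinite -ub → bekbiub.
Attach case instrumental -a → bekbiuba.
Attach number singular -kaw → bekbiubakaw.
noun class = class IV: zero marking, form stays bekbiubakaw.
Apply vowel harmony: bekbiubakaw → bekbiibekew.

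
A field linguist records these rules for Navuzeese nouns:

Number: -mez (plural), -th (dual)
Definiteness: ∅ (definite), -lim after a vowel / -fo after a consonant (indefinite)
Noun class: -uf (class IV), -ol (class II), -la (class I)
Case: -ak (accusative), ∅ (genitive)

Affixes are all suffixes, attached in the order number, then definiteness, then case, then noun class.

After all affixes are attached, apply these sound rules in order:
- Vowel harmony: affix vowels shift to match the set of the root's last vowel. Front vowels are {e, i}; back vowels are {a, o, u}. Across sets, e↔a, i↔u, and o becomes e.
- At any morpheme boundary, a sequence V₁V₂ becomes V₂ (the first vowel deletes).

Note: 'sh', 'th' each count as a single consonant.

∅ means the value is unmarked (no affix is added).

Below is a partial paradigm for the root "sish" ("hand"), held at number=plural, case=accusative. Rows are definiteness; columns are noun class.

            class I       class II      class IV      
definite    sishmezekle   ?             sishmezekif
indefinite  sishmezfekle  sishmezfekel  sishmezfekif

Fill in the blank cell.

Attach number plural -mez → sishmez.
definiteness = definite: zero marking, form stays sishmez.
Attach case accusative -ak → sishmezak.
Attach noun class class II -ol → sishmezakol.
Apply vowel harmony: sishmezakol → sishmezekel.
Vowel deletion: no change.

sishmezekel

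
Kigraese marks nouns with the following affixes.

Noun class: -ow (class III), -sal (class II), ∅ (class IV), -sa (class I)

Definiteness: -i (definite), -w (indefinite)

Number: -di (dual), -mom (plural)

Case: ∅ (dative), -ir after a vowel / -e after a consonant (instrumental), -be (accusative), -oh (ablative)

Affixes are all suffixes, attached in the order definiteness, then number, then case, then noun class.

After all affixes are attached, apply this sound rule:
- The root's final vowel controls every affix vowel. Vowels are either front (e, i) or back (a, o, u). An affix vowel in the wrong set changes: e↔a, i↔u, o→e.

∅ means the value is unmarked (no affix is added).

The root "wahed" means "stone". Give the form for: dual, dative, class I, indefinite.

wahedwdise

Attach definiteness indefinite -w → wahedw.
Attach number dual -di → wahedwdi.
case = dative: zero marking, form stays wahedwdi.
Attach noun class class I -sa → wahedwdisa.
Apply vowel harmony: wahedwdisa → wahedwdise.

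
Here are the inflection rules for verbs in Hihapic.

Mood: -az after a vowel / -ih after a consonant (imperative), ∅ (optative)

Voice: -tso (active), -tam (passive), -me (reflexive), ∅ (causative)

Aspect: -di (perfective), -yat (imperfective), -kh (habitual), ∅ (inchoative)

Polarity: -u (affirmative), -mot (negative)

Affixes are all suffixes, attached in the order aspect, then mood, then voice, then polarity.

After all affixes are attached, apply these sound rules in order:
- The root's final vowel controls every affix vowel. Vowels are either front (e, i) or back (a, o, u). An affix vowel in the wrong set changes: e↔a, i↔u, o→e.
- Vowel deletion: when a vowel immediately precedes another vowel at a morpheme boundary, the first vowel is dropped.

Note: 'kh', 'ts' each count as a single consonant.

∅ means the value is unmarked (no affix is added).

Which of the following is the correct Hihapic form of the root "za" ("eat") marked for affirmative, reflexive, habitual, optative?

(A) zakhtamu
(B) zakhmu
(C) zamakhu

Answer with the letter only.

Attach aspect habitual -kh → zakh.
mood = optative: zero marking, form stays zakh.
Attach voice reflexive -me → zakhme.
Attach polarity affirmative -u → zakhmeu.
Apply vowel harmony: zakhmeu → zakhmau.
Apply vowel deletion: zakhmau → zakhmu.
So the correct form is zakhmu, option (B).
(A) zakhtamu is wrong: it uses passive instead of reflexive for voice.
(C) zamakhu is wrong: it has the affixes in the wrong order.

B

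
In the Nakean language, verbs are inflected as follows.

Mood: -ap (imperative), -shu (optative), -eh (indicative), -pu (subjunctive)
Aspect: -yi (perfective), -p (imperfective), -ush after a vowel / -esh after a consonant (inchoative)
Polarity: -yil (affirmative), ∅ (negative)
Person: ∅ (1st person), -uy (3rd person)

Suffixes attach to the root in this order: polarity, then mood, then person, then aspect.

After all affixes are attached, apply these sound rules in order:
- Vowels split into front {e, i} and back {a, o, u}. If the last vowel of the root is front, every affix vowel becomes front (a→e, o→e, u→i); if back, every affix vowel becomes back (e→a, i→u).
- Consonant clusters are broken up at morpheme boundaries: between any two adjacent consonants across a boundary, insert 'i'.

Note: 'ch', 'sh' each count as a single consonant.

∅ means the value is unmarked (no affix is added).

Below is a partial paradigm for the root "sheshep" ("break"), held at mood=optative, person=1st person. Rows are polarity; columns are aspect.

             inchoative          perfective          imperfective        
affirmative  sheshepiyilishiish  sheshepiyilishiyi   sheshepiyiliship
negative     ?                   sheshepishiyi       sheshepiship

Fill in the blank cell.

polarity = negative: zero marking, form stays sheshep.
Attach mood optative -shu → sheshepshu.
person = 1st person: zero marking, form stays sheshepshu.
Attach aspect inchoative -ush (after vowel 'u') → sheshepshuush.
Apply vowel harmony: sheshepshuush → sheshepshiish.
Apply epenthesis: sheshepshiish → sheshepishiish.

sheshepishiish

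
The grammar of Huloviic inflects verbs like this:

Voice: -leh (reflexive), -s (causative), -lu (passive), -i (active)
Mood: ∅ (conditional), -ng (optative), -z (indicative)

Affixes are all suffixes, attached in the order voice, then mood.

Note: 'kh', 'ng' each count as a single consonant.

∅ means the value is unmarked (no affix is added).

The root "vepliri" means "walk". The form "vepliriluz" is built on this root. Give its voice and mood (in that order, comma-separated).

Segment: vepliri-lu-z.
voice: -lu → passive.
mood: -z → indicative.

passive, indicative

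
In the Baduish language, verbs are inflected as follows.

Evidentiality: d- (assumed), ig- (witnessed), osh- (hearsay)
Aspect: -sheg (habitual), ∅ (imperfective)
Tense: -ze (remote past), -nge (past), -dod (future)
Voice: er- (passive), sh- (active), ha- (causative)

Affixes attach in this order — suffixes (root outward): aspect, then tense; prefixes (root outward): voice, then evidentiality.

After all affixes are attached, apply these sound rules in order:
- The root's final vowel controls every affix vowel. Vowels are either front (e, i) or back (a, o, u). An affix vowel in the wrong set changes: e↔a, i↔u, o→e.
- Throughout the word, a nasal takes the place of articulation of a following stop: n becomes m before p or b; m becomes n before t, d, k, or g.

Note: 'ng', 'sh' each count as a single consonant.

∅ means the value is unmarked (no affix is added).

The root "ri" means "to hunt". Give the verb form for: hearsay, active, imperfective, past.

aspect = imperfective: zero marking, form stays ri.
Attach voice active sh- → shri.
Attach evidentiality hearsay osh- → oshshri.
Attach tense past -nge → oshshringe.
Apply vowel harmony: oshshringe → eshshringe.
Nasal assimilation: no change.

eshshringe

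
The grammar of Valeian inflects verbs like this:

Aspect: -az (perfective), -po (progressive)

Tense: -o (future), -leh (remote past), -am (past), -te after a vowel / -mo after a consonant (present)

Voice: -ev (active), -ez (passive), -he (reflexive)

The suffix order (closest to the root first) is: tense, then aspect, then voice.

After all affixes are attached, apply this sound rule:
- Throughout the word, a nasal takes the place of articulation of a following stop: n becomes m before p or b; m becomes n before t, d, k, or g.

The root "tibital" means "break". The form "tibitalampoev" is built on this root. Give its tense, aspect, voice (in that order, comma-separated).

past, progressive, active

Segment: tibital-am-po-ev.
tense: -am → past.
aspect: -po → progressive.
voice: -ev → active.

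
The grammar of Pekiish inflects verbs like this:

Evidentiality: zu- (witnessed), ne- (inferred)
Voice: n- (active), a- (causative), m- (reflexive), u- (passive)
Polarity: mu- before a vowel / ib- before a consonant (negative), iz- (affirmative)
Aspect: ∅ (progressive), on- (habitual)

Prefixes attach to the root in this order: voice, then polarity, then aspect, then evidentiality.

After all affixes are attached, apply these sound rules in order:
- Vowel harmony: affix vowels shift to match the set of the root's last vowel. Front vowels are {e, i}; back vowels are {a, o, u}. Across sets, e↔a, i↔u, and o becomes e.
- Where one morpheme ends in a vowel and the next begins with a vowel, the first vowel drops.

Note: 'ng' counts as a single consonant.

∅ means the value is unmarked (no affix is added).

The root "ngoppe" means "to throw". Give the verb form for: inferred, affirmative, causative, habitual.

Attach voice causative a- → angoppe.
Attach polarity affirmative iz- → izangoppe.
Attach aspect habitual on- → onizangoppe.
Attach evidentiality inferred ne- → neonizangoppe.
Apply vowel harmony: neonizangoppe → neenizengoppe.
Apply vowel deletion: neenizengoppe → nenizengoppe.

nenizengoppe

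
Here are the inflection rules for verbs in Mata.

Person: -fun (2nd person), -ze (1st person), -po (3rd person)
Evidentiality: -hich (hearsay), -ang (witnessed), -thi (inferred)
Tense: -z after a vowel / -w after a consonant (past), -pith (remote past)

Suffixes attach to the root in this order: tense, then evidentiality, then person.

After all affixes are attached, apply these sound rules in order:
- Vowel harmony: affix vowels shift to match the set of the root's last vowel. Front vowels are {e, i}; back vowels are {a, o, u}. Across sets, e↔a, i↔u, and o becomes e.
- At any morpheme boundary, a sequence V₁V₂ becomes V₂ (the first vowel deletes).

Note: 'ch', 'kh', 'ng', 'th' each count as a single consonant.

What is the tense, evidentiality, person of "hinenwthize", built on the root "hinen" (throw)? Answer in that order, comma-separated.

past, inferred, 1st person

Segment: hinen-w-thi-ze.
tense: -z/w → past.
evidentiality: -thi → inferred.
person: -ze → 1st person.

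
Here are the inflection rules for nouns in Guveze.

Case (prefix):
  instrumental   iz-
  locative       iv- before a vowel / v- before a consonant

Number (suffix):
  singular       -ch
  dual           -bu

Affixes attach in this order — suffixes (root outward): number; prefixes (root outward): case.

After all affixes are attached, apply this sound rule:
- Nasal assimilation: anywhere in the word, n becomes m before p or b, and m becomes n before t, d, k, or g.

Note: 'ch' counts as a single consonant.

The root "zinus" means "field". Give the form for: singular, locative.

Attach case locative v- (before consonant 'z') → vzinus.
Attach number singular -ch → vzinusch.
Nasal assimilation: no change.

vzinusch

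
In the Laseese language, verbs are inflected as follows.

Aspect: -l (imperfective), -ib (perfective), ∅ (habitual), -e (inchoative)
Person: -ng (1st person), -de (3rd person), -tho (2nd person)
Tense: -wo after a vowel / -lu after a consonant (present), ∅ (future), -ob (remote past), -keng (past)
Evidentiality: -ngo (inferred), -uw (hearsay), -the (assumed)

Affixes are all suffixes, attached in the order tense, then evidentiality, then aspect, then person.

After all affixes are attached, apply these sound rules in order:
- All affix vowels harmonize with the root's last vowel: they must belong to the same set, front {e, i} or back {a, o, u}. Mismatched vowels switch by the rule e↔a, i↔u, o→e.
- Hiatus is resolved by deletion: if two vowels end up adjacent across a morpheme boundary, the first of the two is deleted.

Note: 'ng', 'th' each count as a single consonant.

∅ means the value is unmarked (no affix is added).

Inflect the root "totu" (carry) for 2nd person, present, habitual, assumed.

totuwothatho

Attach tense present -wo (after vowel 'u') → totuwo.
Attach evidentiality assumed -the → totuwothe.
aspect = habitual: zero marking, form stays totuwothe.
Attach person 2nd person -tho → totuwothetho.
Apply vowel harmony: totuwothetho → totuwothatho.
Vowel deletion: no change.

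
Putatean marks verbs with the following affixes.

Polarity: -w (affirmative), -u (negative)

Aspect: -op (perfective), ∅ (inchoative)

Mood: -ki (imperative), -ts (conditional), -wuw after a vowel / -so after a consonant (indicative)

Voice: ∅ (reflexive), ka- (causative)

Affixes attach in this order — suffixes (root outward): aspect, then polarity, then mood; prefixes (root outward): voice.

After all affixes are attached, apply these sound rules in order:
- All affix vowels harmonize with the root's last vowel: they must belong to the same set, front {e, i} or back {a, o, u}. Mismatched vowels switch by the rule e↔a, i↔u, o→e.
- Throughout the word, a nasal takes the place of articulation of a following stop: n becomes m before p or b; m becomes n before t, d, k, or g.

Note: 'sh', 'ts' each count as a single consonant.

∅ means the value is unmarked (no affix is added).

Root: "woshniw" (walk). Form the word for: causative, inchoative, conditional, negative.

kewoshniwits

aspect = inchoative: zero marking, form stays woshniw.
Attach polarity negative -u → woshniwu.
Attach mood conditional -ts → woshniwuts.
Attach voice causative ka- → kawoshniwuts.
Apply vowel harmony: kawoshniwuts → kewoshniwits.
Nasal assimilation: no change.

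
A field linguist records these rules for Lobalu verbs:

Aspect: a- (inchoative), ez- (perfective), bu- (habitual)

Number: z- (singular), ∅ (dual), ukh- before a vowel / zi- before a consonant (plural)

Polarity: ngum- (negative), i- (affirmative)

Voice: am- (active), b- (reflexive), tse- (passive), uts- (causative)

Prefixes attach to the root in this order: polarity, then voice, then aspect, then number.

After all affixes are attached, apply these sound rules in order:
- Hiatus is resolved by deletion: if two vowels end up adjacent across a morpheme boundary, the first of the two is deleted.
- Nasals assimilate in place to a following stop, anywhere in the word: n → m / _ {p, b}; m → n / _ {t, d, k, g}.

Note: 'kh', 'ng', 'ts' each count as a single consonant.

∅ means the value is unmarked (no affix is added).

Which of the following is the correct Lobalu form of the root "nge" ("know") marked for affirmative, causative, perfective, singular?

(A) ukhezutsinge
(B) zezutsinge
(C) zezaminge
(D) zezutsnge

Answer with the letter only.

Attach polarity affirmative i- → inge.
Attach voice causative uts- → utsinge.
Attach aspect perfective ez- → ezutsinge.
Attach number singular z- → zezutsinge.
Vowel deletion: no change.
Nasal assimilation: no change.
So the correct form is zezutsinge, option (B).
(C) zezaminge is wrong: it uses active instead of causative for voice.
(A) ukhezutsinge is wrong: it uses plural instead of singular for number.
(D) zezutsnge is wrong: it has the affixes in the wrong order.

B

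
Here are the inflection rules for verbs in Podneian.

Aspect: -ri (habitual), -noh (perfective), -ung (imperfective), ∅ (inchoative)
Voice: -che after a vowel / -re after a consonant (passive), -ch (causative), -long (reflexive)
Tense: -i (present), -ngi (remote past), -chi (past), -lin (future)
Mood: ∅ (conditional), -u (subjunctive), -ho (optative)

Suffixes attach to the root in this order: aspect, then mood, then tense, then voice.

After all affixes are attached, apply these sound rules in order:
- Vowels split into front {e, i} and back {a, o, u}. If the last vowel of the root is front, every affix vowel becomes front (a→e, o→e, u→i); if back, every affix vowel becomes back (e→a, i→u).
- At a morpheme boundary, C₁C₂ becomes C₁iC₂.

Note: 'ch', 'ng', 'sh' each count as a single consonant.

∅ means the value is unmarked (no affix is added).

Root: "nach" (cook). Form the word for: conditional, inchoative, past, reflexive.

nachichulong

aspect = inchoative: zero marking, form stays nach.
mood = conditional: zero marking, form stays nach.
Attach tense past -chi → nachchi.
Attach voice reflexive -long → nachchilong.
Apply vowel harmony: nachchilong → nachchulong.
Apply epenthesis: nachchulong → nachichulong.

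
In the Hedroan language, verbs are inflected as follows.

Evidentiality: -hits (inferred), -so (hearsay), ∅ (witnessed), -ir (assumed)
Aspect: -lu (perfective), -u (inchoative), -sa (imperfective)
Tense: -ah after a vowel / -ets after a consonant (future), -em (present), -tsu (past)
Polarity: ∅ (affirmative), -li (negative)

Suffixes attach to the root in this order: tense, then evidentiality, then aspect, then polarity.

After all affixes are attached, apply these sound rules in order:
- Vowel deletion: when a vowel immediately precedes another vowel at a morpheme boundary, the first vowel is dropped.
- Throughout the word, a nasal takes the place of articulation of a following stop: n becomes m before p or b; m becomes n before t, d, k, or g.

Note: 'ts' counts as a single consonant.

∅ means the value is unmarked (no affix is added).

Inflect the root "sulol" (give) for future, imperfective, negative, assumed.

suloletsirsali

Attach tense future -ets (after consonant 'l') → sulolets.
Attach evidentiality assumed -ir → suloletsir.
Attach aspect imperfective -sa → suloletsirsa.
Attach polarity negative -li → suloletsirsali.
Vowel deletion: no change.
Nasal assimilation: no change.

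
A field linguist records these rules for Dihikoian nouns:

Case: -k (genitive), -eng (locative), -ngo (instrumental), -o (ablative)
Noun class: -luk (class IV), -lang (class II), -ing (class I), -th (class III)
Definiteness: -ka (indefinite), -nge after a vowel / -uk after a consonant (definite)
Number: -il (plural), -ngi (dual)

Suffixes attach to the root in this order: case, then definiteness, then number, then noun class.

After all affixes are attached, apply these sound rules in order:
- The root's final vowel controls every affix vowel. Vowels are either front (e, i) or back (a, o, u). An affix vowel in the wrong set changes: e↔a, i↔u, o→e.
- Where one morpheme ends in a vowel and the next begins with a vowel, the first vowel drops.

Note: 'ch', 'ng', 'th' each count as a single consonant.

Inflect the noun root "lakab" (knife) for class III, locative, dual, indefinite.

lakabangkanguth

Attach case locative -eng → lakabeng.
Attach definiteness indefinite -ka → lakabengka.
Attach number dual -ngi → lakabengkangi.
Attach noun class class III -th → lakabengkangith.
Apply vowel harmony: lakabengkangith → lakabangkanguth.
Vowel deletion: no change.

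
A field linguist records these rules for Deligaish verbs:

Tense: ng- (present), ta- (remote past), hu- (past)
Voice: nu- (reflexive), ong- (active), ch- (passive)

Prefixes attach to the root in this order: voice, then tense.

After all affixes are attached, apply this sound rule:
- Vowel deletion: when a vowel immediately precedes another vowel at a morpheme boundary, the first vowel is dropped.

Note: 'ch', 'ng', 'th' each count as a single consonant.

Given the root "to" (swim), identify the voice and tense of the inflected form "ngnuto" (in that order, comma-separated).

reflexive, present

Segment: ng-nu-to.
voice: nu- → reflexive.
tense: ng- → present.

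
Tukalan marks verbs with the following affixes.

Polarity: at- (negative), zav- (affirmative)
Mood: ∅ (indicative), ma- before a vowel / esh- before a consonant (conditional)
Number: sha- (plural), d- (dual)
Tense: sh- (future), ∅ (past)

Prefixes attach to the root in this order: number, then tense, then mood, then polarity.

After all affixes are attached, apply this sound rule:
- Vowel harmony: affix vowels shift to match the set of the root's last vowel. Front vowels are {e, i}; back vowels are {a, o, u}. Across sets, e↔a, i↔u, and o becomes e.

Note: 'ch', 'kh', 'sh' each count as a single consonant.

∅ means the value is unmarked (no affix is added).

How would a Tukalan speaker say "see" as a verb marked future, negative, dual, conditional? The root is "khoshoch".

atashshdkhoshoch

Attach number dual d- → dkhoshoch.
Attach tense future sh- → shdkhoshoch.
Attach mood conditional esh- (before consonant 'sh') → eshshdkhoshoch.
Attach polarity negative at- → ateshshdkhoshoch.
Apply vowel harmony: ateshshdkhoshoch → atashshdkhoshoch.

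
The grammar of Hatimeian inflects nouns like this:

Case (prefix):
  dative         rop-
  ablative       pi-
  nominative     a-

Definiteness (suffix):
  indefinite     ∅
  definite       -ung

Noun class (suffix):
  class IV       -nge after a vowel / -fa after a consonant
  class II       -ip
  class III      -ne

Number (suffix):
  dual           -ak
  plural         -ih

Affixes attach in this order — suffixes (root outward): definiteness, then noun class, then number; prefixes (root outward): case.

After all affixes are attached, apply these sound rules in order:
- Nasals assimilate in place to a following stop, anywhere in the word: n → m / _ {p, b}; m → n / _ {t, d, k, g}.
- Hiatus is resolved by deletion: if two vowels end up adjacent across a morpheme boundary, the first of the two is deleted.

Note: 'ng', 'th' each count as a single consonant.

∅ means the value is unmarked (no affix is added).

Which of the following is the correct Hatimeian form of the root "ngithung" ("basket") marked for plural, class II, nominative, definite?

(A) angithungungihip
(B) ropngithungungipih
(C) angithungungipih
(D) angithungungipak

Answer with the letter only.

C

Attach definiteness definite -ung → ngithungung.
Attach case nominative a- → angithungung.
Attach noun class class II -ip → angithungungip.
Attach number plural -ih → angithungungipih.
Nasal assimilation: no change.
Vowel deletion: no change.
So the correct form is angithungungipih, option (C).
(D) angithungungipak is wrong: it uses dual instead of plural for number.
(B) ropngithungungipih is wrong: it uses dative instead of nominative for case.
(A) angithungungihip is wrong: it has the affixes in the wrong order.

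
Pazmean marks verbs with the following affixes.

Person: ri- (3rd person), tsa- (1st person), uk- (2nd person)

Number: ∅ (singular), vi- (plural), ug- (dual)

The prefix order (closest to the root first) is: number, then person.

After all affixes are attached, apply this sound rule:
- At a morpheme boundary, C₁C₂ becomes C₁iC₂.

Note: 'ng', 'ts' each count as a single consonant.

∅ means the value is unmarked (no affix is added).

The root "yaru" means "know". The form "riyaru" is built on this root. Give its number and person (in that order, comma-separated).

singular, 3rd person

Segment: ri-yaru.
number: ∅ → singular.
person: ri- → 3rd person.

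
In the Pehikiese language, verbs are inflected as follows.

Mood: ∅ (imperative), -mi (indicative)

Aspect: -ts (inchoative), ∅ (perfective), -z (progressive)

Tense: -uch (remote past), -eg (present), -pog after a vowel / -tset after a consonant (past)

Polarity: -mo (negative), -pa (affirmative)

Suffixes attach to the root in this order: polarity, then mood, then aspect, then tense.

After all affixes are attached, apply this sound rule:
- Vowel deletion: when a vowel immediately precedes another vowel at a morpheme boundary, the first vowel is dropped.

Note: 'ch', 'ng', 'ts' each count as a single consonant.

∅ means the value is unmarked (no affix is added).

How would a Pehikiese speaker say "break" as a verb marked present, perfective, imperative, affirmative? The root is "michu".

michupeg

Attach polarity affirmative -pa → michupa.
mood = imperative: zero marking, form stays michupa.
aspect = perfective: zero marking, form stays michupa.
Attach tense present -eg → michupaeg.
Apply vowel deletion: michupaeg → michupeg.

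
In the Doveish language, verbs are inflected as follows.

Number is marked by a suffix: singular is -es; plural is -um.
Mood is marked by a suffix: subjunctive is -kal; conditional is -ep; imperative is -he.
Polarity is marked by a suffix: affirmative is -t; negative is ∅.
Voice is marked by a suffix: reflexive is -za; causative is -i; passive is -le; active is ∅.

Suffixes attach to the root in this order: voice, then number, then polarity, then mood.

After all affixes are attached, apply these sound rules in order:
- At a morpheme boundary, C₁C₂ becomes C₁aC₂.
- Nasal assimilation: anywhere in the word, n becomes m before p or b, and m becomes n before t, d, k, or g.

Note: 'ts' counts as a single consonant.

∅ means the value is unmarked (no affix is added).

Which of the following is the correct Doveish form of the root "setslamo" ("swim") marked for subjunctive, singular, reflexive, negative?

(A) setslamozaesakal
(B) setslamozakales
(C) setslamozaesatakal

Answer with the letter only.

A

Attach voice reflexive -za → setslamoza.
Attach number singular -es → setslamozaes.
polarity = negative: zero marking, form stays setslamozaes.
Attach mood subjunctive -kal → setslamozaeskal.
Apply epenthesis: setslamozaeskal → setslamozaesakal.
Nasal assimilation: no change.
So the correct form is setslamozaesakal, option (A).
(B) setslamozakales is wrong: it has the affixes in the wrong order.
(C) setslamozaesatakal is wrong: it uses affirmative instead of negative for polarity.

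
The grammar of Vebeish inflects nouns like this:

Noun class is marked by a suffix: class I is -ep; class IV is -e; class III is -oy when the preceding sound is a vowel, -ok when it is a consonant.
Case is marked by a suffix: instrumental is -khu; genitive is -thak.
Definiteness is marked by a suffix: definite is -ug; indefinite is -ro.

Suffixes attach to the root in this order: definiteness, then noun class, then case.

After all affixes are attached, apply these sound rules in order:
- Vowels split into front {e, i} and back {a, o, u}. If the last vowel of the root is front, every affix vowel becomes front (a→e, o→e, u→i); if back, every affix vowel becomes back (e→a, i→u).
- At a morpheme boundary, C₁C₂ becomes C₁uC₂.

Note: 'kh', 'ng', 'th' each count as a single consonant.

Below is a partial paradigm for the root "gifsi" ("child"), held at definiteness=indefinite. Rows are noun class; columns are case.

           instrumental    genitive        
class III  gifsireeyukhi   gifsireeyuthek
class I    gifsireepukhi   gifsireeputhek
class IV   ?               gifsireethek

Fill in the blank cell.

Attach definiteness indefinite -ro → gifsiro.
Attach noun class class IV -e → gifsiroe.
Attach case instrumental -khu → gifsiroekhu.
Apply vowel harmony: gifsiroekhu → gifsireekhi.
Epenthesis: no change.

gifsireekhi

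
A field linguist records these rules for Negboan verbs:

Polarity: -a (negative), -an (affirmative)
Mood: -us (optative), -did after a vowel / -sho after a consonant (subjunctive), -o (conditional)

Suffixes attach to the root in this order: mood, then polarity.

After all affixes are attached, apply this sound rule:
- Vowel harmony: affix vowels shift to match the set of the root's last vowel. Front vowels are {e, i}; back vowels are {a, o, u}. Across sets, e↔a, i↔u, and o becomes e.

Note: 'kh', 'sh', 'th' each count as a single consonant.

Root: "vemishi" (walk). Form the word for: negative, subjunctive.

Attach mood subjunctive -did (after vowel 'i') → vemishidid.
Attach polarity negative -a → vemishidida.
Apply vowel harmony: vemishidida → vemishidide.

vemishidide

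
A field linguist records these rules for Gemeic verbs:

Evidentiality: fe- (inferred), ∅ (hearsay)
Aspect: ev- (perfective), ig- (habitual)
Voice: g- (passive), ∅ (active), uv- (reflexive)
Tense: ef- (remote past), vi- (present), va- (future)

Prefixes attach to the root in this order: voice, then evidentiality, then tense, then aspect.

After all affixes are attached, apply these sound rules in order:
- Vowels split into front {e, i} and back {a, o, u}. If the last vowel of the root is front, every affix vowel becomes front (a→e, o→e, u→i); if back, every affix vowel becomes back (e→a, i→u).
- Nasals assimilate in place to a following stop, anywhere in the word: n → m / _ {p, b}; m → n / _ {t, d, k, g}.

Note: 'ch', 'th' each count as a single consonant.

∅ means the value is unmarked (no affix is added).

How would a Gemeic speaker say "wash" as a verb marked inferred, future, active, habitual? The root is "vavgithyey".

voice = active: zero marking, form stays vavgithyey.
Attach evidentiality inferred fe- → fevavgithyey.
Attach tense future va- → vafevavgithyey.
Attach aspect habitual ig- → igvafevavgithyey.
Apply vowel harmony: igvafevavgithyey → igvefevavgithyey.
Nasal assimilation: no change.

igvefevavgithyey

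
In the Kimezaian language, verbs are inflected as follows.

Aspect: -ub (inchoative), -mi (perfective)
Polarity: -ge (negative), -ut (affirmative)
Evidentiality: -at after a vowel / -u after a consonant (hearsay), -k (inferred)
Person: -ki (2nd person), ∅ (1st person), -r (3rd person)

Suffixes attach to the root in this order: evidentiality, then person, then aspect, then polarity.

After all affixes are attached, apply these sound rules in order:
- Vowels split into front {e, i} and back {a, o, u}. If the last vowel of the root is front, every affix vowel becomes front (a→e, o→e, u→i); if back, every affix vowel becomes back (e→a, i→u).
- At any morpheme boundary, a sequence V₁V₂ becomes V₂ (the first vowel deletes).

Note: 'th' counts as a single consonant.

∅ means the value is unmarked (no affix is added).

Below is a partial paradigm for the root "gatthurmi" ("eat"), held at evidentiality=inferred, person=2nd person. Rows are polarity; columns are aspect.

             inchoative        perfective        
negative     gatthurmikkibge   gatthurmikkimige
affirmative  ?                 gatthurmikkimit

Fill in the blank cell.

gatthurmikkibit

Attach evidentiality inferred -k → gatthurmik.
Attach person 2nd person -ki → gatthurmikki.
Attach aspect inchoative -ub → gatthurmikkiub.
Attach polarity affirmative -ut → gatthurmikkiubut.
Apply vowel harmony: gatthurmikkiubut → gatthurmikkiibit.
Apply vowel deletion: gatthurmikkiibit → gatthurmikkibit.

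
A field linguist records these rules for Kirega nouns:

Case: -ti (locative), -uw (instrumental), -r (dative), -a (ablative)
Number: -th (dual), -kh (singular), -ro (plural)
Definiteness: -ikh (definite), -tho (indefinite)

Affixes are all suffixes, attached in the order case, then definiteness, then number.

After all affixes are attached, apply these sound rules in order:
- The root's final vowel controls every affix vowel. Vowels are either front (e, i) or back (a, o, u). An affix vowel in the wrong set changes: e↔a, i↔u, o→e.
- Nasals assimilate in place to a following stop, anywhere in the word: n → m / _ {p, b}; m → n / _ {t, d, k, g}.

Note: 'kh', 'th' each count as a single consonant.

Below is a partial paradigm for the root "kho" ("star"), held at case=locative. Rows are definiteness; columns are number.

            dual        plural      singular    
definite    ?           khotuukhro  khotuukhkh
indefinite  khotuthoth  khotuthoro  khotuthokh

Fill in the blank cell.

Attach case locative -ti → khoti.
Attach definiteness definite -ikh → khotiikh.
Attach number dual -th → khotiikhth.
Apply vowel harmony: khotiikhth → khotuukhth.
Nasal assimilation: no change.

khotuukhth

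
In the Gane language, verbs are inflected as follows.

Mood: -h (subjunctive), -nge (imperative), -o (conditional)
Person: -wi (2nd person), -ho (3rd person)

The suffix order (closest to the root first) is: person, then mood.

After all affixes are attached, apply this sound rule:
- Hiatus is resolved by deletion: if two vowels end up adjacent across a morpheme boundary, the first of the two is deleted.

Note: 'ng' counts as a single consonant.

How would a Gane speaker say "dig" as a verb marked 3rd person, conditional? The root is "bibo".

biboho

Attach person 3rd person -ho → biboho.
Attach mood conditional -o → bibohoo.
Apply vowel deletion: bibohoo → biboho.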